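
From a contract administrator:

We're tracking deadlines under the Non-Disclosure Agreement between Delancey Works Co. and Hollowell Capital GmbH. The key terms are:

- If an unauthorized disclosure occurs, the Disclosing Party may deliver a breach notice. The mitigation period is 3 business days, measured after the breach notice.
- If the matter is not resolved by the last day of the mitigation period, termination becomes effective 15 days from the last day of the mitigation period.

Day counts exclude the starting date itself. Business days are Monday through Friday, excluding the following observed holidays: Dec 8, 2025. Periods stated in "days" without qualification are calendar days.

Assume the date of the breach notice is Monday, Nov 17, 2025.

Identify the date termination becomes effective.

The last day of the mitigation period: 3 business days after Monday, Nov 17, 2025, skipping weekends — Nov 18, Nov 19, Nov 20 — lands on Thursday, Nov 20, 2025.
The date termination becomes effective: 15 calendar days after Nov 20, 2025 is Dec 5, 2025.

Dec 5, 2025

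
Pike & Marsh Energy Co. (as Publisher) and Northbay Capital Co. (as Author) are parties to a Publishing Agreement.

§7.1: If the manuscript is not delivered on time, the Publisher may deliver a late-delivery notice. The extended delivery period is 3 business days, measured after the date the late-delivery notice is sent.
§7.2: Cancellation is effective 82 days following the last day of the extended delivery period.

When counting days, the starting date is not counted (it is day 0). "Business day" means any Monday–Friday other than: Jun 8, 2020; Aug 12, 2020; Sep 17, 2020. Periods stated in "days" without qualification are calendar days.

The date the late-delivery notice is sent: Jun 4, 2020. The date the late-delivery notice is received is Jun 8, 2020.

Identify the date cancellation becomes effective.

The last day of the extended delivery period: counting 3 business days from Thursday, Jun 4, 2020 (Jun 5, Jun 9, Jun 10, skipping weekends and the listed holiday on Jun 8) reaches Wednesday, Jun 10, 2020.
The date cancellation becomes effective: 82 calendar days after Jun 10, 2020 is Aug 31, 2020.

Aug 31, 2020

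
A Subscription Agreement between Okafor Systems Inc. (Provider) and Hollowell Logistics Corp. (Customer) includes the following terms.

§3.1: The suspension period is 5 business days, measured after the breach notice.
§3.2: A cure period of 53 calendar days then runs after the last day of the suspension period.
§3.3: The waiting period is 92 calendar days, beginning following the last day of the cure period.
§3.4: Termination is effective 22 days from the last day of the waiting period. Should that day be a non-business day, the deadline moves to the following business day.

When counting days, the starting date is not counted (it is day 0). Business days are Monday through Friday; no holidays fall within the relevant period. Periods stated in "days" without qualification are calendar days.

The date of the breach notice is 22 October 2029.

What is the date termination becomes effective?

15 April 2030

The last day of the suspension period: 5 business days after Monday, 22 October 2029, skipping weekends — Oct 23, Oct 24, Oct 25, Oct 26, Oct 29 — lands on Monday, 29 October 2029.
Adding 53 calendar days to 29 October 2029 gives 21 December 2029, which is the last day of the cure period.
Adding 92 calendar days to 21 December 2029 gives 23 March 2030, which is the last day of the waiting period.
Adding 22 calendar days to 23 March 2030 gives 14 April 2030, which is the date termination becomes effective. That falls on a Sunday, so it rolls to the next business day, Monday, 15 April 2030.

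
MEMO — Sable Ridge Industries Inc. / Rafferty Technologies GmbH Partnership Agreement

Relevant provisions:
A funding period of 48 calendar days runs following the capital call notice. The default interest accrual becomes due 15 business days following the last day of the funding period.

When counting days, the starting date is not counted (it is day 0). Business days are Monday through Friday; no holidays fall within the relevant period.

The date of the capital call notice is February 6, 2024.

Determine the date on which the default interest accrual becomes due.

Adding 48 calendar days to February 6, 2024 gives March 25, 2024, which is the last day of the funding period.
From Monday, March 25, 2024, 15 business days (Mar 26, Mar 27, Mar 28, Mar 29, …, Apr 11, Apr 12, Apr 15, skipping weekends) brings us to Monday, April 15, 2024, which is the date on which the default interest accrual becomes due.

April 15, 2024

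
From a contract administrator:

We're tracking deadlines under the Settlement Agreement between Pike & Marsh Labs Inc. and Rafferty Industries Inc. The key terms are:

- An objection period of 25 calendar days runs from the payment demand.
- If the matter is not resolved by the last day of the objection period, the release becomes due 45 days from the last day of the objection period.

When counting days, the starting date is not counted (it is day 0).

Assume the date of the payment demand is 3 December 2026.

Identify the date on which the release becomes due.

11 February 2027

The last day of the objection period: 25 calendar days after 3 December 2026 is 28 December 2026.
Adding 45 calendar days to 28 December 2026 gives 11 February 2027, which is the date on which the release becomes due.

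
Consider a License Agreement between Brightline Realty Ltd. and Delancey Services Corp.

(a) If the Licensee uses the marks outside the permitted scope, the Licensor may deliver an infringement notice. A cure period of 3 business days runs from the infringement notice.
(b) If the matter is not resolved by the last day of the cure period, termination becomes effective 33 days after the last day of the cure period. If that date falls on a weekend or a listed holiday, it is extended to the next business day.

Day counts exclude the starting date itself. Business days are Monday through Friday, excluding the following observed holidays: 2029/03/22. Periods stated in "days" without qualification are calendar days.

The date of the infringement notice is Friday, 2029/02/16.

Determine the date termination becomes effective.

2029/03/26

The last day of the cure period: counting 3 business days from Friday, 2029/02/16 (Feb 19, Feb 20, Feb 21, skipping weekends) reaches Wednesday, 2029/02/21.
Adding 33 calendar days to 2029/02/21 gives 2029/03/26, which is the date termination becomes effective. 2029/03/26 is a Monday and is not a listed holiday, so no roll-forward applies.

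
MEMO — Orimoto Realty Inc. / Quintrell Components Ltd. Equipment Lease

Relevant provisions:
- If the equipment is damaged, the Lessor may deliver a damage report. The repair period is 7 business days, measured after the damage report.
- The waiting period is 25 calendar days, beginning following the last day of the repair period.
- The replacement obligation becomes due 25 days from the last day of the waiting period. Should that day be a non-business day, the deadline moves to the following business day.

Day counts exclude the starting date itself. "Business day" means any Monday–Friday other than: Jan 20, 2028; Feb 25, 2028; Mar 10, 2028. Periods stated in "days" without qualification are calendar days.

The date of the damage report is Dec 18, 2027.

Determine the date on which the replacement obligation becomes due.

Feb 16, 2028

The last day of the repair period: counting 7 business days from Saturday, Dec 18, 2027 (Dec 20, Dec 21, Dec 22, Dec 23, Dec 24, Dec 27, Dec 28, skipping weekends) reaches Tuesday, Dec 28, 2027.
The last day of the waiting period: 25 calendar days after Dec 28, 2027 is Jan 22, 2028.
Adding 25 calendar days to Jan 22, 2028 gives Feb 16, 2028, which is the date on which the replacement obligation becomes due. Feb 16, 2028 is a Wednesday and is not a listed holiday, so no roll-forward applies.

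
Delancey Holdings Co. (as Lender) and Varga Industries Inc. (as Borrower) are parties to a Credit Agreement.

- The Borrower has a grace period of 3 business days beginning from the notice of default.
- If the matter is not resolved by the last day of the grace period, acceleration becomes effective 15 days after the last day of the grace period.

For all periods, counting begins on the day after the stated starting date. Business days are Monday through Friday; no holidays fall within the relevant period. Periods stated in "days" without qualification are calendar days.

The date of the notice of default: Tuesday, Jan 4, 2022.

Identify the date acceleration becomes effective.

Jan 22, 2022

From Tuesday, Jan 4, 2022, 3 business days (Jan 5, Jan 6, Jan 7, skipping weekends) brings us to Friday, Jan 7, 2022, which is the last day of the grace period.
The date acceleration becomes effective: Jan 7, 2022 + 15 days = Jan 22, 2022.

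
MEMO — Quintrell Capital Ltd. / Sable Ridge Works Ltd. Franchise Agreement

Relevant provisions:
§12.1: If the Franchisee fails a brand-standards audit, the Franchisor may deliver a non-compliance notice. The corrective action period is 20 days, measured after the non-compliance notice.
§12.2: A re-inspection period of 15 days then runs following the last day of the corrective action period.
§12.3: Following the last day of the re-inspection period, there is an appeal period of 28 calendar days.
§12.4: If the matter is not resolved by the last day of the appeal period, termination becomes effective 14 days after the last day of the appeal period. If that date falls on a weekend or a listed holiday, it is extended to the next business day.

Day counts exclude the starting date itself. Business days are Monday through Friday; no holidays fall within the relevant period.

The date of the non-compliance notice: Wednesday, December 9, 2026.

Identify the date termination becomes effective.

February 24, 2027

The last day of the corrective action period: December 9, 2026 + 20 days = December 29, 2026.
The last day of the re-inspection period: 15 calendar days after December 29, 2026 is January 13, 2027.
Adding 28 calendar days to January 13, 2027 gives February 10, 2027, which is the last day of the appeal period.
Adding 14 calendar days to February 10, 2027 gives February 24, 2027, which is the date termination becomes effective. February 24, 2027 is a Wednesday, so no roll-forward applies.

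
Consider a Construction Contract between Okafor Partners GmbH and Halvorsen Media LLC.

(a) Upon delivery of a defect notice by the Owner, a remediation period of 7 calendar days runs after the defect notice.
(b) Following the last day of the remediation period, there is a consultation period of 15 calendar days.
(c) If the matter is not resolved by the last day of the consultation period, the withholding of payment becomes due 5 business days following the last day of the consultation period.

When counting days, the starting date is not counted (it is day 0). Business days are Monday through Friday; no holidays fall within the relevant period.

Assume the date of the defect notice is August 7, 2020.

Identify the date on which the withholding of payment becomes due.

September 4, 2020

Adding 7 calendar days to August 7, 2020 gives August 14, 2020, which is the last day of the remediation period.
The last day of the consultation period: August 14, 2020 + 15 days = August 29, 2020.
The date on which the withholding of payment becomes due: 5 business days after Saturday, August 29, 2020, skipping weekends — Aug 31, Sep 1, Sep 2, Sep 3, Sep 4 — lands on Friday, September 4, 2020.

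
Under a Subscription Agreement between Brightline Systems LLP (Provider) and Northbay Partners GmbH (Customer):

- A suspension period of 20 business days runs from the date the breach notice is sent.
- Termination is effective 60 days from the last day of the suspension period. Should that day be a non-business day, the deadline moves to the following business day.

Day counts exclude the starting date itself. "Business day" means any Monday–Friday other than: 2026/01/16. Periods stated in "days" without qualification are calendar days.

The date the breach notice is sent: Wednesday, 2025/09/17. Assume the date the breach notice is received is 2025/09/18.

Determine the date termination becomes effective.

The last day of the suspension period: counting 20 business days from Wednesday, 2025/09/17 (Sep 18, Sep 19, Sep 22, Sep 23, …, Oct 13, Oct 14, Oct 15, skipping weekends) reaches Wednesday, 2025/10/15.
The date termination becomes effective: 2025/10/15 + 60 days = 2025/12/14. That falls on a Sunday, so it rolls to the next business day, Monday, 2025/12/15.

2025/12/15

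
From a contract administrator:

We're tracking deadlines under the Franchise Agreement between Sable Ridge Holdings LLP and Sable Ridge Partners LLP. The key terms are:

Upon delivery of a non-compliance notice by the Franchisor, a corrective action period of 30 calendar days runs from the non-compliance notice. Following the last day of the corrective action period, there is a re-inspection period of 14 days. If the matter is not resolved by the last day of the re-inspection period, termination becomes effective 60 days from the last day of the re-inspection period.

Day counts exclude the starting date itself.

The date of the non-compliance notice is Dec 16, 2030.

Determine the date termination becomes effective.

Adding 30 calendar days to Dec 16, 2030 gives Jan 15, 2031, which is the last day of the corrective action period.
The last day of the re-inspection period: Jan 15, 2031 + 14 days = Jan 29, 2031.
The date termination becomes effective: Jan 29, 2031 + 60 days = Mar 30, 2031.

Mar 30, 2031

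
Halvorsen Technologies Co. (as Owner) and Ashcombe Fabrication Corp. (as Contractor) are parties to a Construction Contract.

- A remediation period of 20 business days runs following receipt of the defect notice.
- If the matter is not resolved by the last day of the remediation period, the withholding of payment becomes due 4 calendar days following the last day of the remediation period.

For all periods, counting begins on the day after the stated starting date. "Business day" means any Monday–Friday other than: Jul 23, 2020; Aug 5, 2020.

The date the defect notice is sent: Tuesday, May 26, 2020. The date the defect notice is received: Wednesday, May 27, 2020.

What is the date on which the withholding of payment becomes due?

From Wednesday, May 27, 2020, 20 business days (May 28, May 29, Jun 1, Jun 2, …, Jun 22, Jun 23, Jun 24, skipping weekends) brings us to Wednesday, Jun 24, 2020, which is the last day of the remediation period.
Adding 4 calendar days to Jun 24, 2020 gives Jun 28, 2020, which is the date on which the withholding of payment becomes due.

Jun 28, 2020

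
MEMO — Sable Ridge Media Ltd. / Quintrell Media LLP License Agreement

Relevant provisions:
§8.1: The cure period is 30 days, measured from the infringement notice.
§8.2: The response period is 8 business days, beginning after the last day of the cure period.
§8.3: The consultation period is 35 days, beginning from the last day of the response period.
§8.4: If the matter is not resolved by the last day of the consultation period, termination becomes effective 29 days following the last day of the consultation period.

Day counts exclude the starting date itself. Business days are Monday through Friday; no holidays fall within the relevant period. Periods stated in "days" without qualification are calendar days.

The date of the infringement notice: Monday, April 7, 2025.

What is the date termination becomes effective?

The last day of the cure period: April 7, 2025 + 30 days = May 7, 2025.
The last day of the response period: counting 8 business days from Wednesday, May 7, 2025 (May 8, May 9, May 12, May 13, May 14, May 15, May 16, May 19, skipping weekends) reaches Monday, May 19, 2025.
The last day of the consultation period: May 19, 2025 + 35 days = June 23, 2025.
Adding 29 calendar days to June 23, 2025 gives July 22, 2025, which is the date termination becomes effective.

July 22, 2025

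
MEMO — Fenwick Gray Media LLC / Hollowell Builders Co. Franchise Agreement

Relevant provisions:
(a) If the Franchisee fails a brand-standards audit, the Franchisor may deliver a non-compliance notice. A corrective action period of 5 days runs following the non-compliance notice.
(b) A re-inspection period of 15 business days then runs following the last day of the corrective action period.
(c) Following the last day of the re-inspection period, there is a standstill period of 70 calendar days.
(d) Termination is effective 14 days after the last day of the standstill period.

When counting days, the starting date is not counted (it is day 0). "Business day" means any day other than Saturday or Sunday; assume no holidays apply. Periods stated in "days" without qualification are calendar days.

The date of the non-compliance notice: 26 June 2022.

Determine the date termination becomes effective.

Adding 5 calendar days to 26 June 2022 gives 1 July 2022, which is the last day of the corrective action period.
The last day of the re-inspection period: 15 business days after Friday, 1 July 2022, skipping weekends — Jul 4, Jul 5, Jul 6, Jul 7, …, Jul 20, Jul 21, Jul 22 — lands on Friday, 22 July 2022.
Adding 70 calendar days to 22 July 2022 gives 30 September 2022, which is the last day of the standstill period.
The date termination becomes effective: 14 calendar days after 30 September 2022 is 14 October 2022.

14 October 2022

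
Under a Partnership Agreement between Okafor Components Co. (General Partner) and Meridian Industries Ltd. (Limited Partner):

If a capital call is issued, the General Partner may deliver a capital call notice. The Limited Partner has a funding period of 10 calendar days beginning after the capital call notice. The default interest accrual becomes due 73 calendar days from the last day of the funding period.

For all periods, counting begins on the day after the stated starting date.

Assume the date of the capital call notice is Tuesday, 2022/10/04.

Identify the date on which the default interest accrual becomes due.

The last day of the funding period: 10 calendar days after 2022/10/04 is 2022/10/14.
Adding 73 calendar days to 2022/10/14 gives 2022/12/26, which is the date on which the default interest accrual becomes due.

2022/12/26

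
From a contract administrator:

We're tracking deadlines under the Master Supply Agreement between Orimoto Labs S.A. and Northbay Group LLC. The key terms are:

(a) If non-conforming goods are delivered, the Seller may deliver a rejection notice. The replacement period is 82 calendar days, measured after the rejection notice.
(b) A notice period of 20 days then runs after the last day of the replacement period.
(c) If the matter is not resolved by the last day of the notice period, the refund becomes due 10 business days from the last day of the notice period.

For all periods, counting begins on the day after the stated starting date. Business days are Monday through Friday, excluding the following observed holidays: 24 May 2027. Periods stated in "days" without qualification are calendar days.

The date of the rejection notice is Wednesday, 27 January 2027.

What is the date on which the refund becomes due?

21 May 2027

Adding 82 calendar days to 27 January 2027 gives 19 April 2027, which is the last day of the replacement period.
The last day of the notice period: 19 April 2027 + 20 days = 9 May 2027.
The date on which the refund becomes due: 10 business days after Sunday, 9 May 2027, skipping weekends — May 10, May 11, May 12, May 13, May 14, May 17, May 18, May 19, May 20, May 21 — lands on Friday, 21 May 2027.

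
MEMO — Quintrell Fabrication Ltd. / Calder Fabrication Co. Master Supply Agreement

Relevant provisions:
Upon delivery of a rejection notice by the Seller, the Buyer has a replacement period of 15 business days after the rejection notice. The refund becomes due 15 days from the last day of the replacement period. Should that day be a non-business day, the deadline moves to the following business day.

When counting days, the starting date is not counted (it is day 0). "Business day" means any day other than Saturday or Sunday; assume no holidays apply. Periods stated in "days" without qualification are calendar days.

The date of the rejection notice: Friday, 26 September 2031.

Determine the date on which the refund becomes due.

From Friday, 26 September 2031, 15 business days (Sep 29, Sep 30, Oct 1, Oct 2, …, Oct 15, Oct 16, Oct 17, skipping weekends) brings us to Friday, 17 October 2031, which is the last day of the replacement period.
The date on which the refund becomes due: 15 calendar days after 17 October 2031 is 1 November 2031. That falls on a Saturday, so it rolls to the next business day, Monday, 3 November 2031.

3 November 2031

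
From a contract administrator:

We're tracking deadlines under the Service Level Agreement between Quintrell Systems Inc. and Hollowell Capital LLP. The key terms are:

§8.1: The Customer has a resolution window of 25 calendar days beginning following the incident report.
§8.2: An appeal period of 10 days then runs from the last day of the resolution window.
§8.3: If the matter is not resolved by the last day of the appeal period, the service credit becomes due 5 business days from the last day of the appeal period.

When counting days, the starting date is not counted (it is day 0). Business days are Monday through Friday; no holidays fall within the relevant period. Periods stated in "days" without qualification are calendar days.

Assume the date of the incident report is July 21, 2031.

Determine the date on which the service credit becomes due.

September 1, 2031

Adding 25 calendar days to July 21, 2031 gives August 15, 2031, which is the last day of the resolution window.
The last day of the appeal period: August 15, 2031 + 10 days = August 25, 2031.
From Monday, August 25, 2031, 5 business days (Aug 26, Aug 27, Aug 28, Aug 29, Sep 1, skipping weekends) brings us to Monday, September 1, 2031, which is the date on which the service credit becomes due.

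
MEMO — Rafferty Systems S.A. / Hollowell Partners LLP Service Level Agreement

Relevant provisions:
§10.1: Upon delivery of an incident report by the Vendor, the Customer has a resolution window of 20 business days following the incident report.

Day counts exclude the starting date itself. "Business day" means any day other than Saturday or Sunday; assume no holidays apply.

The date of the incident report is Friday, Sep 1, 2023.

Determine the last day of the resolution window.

The last day of the resolution window: counting 20 business days from Friday, Sep 1, 2023 (Sep 4, Sep 5, Sep 6, Sep 7, …, Sep 27, Sep 28, Sep 29, skipping weekends) reaches Friday, Sep 29, 2023.

Sep 29, 2023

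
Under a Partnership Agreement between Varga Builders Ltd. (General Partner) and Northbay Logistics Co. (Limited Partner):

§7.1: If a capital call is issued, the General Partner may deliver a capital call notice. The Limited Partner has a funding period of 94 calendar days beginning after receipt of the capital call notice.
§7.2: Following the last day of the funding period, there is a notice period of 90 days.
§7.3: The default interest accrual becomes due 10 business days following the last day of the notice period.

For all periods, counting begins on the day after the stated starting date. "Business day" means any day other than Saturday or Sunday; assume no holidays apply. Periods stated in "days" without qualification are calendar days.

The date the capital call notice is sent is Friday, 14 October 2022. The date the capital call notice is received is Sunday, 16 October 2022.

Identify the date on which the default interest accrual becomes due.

The last day of the funding period: 16 October 2022 + 94 days = 18 January 2023.
The last day of the notice period: 90 calendar days after 18 January 2023 is 18 April 2023.
The date on which the default interest accrual becomes due: 10 business days after Tuesday, 18 April 2023, skipping weekends — Apr 19, Apr 20, Apr 21, Apr 24, Apr 25, Apr 26, Apr 27, Apr 28, May 1, May 2 — lands on Tuesday, 2 May 2023.

2 May 2023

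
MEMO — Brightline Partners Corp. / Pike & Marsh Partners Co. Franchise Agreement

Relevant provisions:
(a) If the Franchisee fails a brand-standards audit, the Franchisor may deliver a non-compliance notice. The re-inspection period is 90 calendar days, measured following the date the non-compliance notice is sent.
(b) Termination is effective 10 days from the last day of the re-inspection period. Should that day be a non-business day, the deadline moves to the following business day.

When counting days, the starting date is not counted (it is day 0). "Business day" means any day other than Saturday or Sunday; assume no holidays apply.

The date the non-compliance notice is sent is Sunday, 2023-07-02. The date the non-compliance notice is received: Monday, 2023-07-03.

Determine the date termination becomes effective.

The last day of the re-inspection period: 2023-07-02 + 90 days = 2023-09-30.
Adding 10 calendar days to 2023-09-30 gives 2023-10-10, which is the date termination becomes effective. 2023-10-10 is a Tuesday, so no roll-forward applies.

2023-10-10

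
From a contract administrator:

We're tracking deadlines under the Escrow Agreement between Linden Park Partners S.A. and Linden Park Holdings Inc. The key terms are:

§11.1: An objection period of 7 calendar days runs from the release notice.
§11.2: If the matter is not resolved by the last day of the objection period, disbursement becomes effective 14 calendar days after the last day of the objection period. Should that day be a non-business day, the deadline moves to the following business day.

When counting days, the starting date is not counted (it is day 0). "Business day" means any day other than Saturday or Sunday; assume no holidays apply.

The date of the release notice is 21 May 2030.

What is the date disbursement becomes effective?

The last day of the objection period: 7 calendar days after 21 May 2030 is 28 May 2030.
Adding 14 calendar days to 28 May 2030 gives 11 June 2030, which is the date disbursement becomes effective. 11 June 2030 is a Tuesday, so no roll-forward applies.

11 June 2030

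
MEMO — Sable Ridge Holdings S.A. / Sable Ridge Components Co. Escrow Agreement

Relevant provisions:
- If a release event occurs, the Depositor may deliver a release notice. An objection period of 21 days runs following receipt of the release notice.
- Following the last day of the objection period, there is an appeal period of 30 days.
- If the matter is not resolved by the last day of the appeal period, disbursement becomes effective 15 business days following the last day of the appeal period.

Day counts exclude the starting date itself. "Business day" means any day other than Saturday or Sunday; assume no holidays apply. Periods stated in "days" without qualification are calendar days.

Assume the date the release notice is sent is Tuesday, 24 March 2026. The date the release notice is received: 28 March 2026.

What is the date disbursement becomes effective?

8 June 2026

The last day of the objection period: 28 March 2026 + 21 days = 18 April 2026.
Adding 30 calendar days to 18 April 2026 gives 18 May 2026, which is the last day of the appeal period.
The date disbursement becomes effective: 15 business days after Monday, 18 May 2026, skipping weekends — May 19, May 20, May 21, May 22, …, Jun 4, Jun 5, Jun 8 — lands on Monday, 8 June 2026.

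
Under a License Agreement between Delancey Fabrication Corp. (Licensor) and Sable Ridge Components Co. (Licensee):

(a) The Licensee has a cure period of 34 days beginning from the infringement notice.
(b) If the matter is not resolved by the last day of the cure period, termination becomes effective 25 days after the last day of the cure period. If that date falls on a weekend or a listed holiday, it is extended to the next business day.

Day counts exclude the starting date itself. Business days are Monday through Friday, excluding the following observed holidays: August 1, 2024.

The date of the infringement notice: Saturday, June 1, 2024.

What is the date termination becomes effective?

July 30, 2024

The last day of the cure period: 34 calendar days after June 1, 2024 is July 5, 2024.
The date termination becomes effective: 25 calendar days after July 5, 2024 is July 30, 2024. July 30, 2024 is a Tuesday and is not a listed holiday, so no roll-forward applies.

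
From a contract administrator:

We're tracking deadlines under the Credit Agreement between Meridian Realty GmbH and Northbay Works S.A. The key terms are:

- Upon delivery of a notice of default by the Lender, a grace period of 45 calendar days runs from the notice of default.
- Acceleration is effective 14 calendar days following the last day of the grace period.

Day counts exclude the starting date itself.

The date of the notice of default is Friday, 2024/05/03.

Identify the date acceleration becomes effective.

2024/07/01

Adding 45 calendar days to 2024/05/03 gives 2024/06/17, which is the last day of the grace period.
The date acceleration becomes effective: 14 calendar days after 2024/06/17 is 2024/07/01.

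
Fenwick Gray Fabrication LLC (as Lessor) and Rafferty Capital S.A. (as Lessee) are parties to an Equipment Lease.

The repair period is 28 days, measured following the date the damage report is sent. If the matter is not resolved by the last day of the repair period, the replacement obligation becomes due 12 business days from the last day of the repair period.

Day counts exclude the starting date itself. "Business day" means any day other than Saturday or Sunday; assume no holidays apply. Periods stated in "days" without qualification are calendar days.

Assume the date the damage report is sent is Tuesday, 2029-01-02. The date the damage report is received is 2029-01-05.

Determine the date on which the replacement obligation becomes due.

The last day of the repair period: 28 calendar days after 2029-01-02 is 2029-01-30.
The date on which the replacement obligation becomes due: 12 business days after Tuesday, 2029-01-30, skipping weekends — Jan 31, Feb 1, Feb 2, Feb 5, …, Feb 13, Feb 14, Feb 15 — lands on Thursday, 2029-02-15.

2029-02-15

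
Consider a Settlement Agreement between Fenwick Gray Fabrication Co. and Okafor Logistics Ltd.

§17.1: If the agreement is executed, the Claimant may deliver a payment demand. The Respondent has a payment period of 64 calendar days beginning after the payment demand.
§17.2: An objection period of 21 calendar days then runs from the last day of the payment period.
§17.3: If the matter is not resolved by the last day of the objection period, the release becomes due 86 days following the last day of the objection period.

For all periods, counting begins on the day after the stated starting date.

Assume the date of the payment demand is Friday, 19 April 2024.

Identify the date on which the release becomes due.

The last day of the payment period: 64 calendar days after 19 April 2024 is 22 June 2024.
The last day of the objection period: 21 calendar days after 22 June 2024 is 13 July 2024.
The date on which the release becomes due: 13 July 2024 + 86 days = 7 October 2024.

7 October 2024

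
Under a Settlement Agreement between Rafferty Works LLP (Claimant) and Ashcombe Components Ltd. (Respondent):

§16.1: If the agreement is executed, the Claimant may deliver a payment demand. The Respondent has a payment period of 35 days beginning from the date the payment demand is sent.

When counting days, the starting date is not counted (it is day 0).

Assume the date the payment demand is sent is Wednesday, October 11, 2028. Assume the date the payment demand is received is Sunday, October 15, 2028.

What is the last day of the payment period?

The last day of the payment period: October 11, 2028 + 35 days = November 15, 2028.

November 15, 2028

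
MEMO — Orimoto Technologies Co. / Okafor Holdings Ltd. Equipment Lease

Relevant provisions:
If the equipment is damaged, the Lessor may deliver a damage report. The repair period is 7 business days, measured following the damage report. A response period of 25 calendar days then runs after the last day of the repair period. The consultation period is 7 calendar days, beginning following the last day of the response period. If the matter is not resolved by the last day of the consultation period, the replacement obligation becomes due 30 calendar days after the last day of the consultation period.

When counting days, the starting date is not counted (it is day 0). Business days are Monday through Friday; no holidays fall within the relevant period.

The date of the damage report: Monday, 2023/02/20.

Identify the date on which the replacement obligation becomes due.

The last day of the repair period: counting 7 business days from Monday, 2023/02/20 (Feb 21, Feb 22, Feb 23, Feb 24, Feb 27, Feb 28, Mar 1, skipping weekends) reaches Wednesday, 2023/03/01.
The last day of the response period: 2023/03/01 + 25 days = 2023/03/26.
The last day of the consultation period: 7 calendar days after 2023/03/26 is 2023/04/02.
The date on which the replacement obligation becomes due: 30 calendar days after 2023/04/02 is 2023/05/02.

2023/05/02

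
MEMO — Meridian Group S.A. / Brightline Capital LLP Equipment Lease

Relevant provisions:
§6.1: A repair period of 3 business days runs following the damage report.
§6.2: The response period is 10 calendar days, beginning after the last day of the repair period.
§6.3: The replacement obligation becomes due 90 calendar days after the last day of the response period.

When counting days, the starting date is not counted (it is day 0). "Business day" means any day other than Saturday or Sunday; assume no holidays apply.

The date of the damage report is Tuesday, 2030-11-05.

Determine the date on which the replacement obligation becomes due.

2031-02-16

From Tuesday, 2030-11-05, 3 business days (Nov 6, Nov 7, Nov 8, skipping weekends) brings us to Friday, 2030-11-08, which is the last day of the repair period.
The last day of the response period: 2030-11-08 + 10 days = 2030-11-18.
Adding 90 calendar days to 2030-11-18 gives 2031-02-16, which is the date on which the replacement obligation becomes due.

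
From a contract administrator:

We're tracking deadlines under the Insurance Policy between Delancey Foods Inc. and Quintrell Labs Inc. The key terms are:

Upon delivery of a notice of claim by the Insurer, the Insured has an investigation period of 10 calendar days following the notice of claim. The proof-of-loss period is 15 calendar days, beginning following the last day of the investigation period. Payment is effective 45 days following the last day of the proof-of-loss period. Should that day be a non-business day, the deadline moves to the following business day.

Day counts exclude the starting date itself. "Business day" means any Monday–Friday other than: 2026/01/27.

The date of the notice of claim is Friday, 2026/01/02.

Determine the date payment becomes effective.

2026/03/13

Adding 10 calendar days to 2026/01/02 gives 2026/01/12, which is the last day of the investigation period.
Adding 15 calendar days to 2026/01/12 gives 2026/01/27, which is the last day of the proof-of-loss period.
Adding 45 calendar days to 2026/01/27 gives 2026/03/13, which is the date payment becomes effective. 2026/03/13 is a Friday and is not a listed holiday, so no roll-forward applies.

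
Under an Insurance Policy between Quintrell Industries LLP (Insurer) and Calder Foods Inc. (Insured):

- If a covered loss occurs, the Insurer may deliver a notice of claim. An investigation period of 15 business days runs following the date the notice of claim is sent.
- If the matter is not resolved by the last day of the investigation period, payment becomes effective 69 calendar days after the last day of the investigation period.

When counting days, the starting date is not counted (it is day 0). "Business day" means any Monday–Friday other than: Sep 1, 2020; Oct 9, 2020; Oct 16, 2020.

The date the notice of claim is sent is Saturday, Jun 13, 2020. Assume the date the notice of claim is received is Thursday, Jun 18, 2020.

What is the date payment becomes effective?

Sep 10, 2020

The last day of the investigation period: counting 15 business days from Saturday, Jun 13, 2020 (Jun 15, Jun 16, Jun 17, Jun 18, …, Jul 1, Jul 2, Jul 3, skipping weekends) reaches Friday, Jul 3, 2020.
The date payment becomes effective: Jul 3, 2020 + 69 days = Sep 10, 2020.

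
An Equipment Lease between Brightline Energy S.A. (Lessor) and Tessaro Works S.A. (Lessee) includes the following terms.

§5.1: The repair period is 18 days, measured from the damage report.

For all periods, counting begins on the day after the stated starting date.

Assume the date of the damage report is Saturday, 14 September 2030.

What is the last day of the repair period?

The last day of the repair period: 18 calendar days after 14 September 2030 is 2 October 2030.

2 October 2030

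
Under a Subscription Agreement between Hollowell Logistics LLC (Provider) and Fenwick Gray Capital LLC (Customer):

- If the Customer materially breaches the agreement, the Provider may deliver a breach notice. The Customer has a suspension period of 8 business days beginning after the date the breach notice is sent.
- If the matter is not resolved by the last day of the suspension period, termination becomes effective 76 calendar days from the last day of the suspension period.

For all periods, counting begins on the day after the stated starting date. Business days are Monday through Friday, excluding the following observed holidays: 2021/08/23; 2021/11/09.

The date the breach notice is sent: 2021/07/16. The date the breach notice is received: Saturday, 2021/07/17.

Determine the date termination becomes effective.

2021/10/12

From Friday, 2021/07/16, 8 business days (Jul 19, Jul 20, Jul 21, Jul 22, Jul 23, Jul 26, Jul 27, Jul 28, skipping weekends) brings us to Wednesday, 2021/07/28, which is the last day of the suspension period.
The date termination becomes effective: 2021/07/28 + 76 days = 2021/10/12.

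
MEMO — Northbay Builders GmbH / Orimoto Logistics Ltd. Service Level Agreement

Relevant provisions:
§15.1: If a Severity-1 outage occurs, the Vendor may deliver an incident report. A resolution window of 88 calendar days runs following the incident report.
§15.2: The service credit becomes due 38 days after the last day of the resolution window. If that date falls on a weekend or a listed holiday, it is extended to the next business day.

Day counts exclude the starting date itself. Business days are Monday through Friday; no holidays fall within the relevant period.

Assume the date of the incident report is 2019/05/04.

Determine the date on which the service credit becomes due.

2019/09/09

The last day of the resolution window: 88 calendar days after 2019/05/04 is 2019/07/31.
The date on which the service credit becomes due: 2019/07/31 + 38 days = 2019/09/07. That falls on a Saturday, so it rolls to the next business day, Monday, 2019/09/09.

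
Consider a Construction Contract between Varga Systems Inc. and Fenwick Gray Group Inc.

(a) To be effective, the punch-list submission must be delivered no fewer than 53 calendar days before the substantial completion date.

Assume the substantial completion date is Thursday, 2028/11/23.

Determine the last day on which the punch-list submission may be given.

2028/10/01

Counting back 53 calendar days from 2028/11/23 gives 2028/10/01.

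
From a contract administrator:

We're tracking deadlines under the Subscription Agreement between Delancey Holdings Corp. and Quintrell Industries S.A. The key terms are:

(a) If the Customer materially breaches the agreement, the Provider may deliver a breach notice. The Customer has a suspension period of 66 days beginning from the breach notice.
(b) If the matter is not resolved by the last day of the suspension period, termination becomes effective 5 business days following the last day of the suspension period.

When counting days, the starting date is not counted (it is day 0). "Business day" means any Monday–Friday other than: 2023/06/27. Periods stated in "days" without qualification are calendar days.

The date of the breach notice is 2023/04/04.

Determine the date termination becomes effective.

The last day of the suspension period: 2023/04/04 + 66 days = 2023/06/09.
From Friday, 2023/06/09, 5 business days (Jun 12, Jun 13, Jun 14, Jun 15, Jun 16, skipping weekends) brings us to Friday, 2023/06/16, which is the date termination becomes effective.

2023/06/16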